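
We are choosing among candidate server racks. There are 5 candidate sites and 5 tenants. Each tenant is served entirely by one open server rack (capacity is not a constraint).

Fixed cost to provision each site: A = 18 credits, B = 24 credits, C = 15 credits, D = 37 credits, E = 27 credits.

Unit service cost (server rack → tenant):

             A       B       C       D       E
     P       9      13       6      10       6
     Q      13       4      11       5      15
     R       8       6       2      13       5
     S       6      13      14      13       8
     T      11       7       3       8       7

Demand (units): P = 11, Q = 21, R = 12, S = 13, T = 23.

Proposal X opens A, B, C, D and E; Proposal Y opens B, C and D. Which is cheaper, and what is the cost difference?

Proposal X: {A, B, C, D, E}: P→C 6·11=66, Q→B 4·21=84, R→C 2·12=24, S→A 6·13=78, T→C 3·23=69. Service 321; fixed 121; total 442.
Proposal Y: {B, C, D}: P→C 6·11=66, Q→B 4·21=84, R→C 2·12=24, S→B 13·13=169, T→C 3·23=69. Service 412; fixed 76; total 488.
Difference: |442 − 488| = 46.

Proposal X is cheaper by 46.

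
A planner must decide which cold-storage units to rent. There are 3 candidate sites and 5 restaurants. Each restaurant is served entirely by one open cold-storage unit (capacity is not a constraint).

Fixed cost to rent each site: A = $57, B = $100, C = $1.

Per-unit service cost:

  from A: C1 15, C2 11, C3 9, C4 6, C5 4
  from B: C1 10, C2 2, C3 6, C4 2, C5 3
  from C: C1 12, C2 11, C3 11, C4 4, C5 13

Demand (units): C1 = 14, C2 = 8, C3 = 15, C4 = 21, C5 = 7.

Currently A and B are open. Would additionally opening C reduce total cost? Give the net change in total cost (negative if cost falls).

No — net change +1 (cost rises by 1).

Current service cost with {A, B}: 309.
Adding C: each restaurant re-picks its cheapest; new service cost 309, saving 0.
Extra fixed cost: 1. Net change = 1 − 0 = 1.
(Totals: 466 → 467.)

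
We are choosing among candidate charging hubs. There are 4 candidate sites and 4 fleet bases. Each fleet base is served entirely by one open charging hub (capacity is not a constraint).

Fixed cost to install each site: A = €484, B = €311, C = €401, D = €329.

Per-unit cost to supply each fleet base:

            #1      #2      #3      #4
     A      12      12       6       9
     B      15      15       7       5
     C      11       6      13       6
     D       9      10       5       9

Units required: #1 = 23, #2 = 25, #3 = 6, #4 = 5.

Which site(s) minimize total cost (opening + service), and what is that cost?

Open D only; minimum total cost 861.

For any fixed open set, each fleet base goes to its cheapest open site; total = fixed + service.
{D}: #1→D 9·23=207, #2→D 10·25=250, #3→D 5·6=30, #4→D 9·5=45. Service 532; fixed 329; total 861.
{C}: service 511 + fixed 401 = 912
{B}: service 787 + fixed 311 = 1098
{A, B, C, D}: #1→D 9·23=207, #2→C 6·25=150, #3→D 5·6=30, #4→B 5·5=25. Service 412; fixed 1525; total 1937.
No other subset beats 861.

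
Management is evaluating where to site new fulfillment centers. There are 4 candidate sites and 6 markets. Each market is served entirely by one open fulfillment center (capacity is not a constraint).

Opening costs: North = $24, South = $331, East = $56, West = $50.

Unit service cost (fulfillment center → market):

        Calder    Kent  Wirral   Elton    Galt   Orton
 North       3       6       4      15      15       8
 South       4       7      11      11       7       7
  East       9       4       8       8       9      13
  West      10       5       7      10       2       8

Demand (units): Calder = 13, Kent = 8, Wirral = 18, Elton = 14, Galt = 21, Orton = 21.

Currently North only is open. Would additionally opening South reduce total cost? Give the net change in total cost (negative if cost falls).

No — net change +86 (cost rises by 86).

Current service cost with {North}: 852.
Adding South: each market re-picks its cheapest; new service cost 607, saving 245.
Extra fixed cost: 331. Net change = 331 − 245 = 86.
(Totals: 876 → 962.)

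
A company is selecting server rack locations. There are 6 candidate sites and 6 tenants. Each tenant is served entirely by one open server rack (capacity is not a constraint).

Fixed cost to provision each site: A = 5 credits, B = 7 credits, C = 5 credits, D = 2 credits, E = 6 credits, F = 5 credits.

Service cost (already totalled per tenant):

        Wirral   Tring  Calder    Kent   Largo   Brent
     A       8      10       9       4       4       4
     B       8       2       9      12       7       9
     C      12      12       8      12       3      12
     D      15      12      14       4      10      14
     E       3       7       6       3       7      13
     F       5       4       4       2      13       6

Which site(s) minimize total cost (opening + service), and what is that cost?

Open A and F; minimum total cost 33.

For any fixed open set, each tenant goes to its cheapest open site; total = fixed + service.
{A, F}: Wirral→F 5, Tring→F 4, Calder→F 4, Kent→F 2, Largo→A 4, Brent→A 4. Service 23; fixed 10; total 33.
{C, F}: service 24 + fixed 10 = 34
{A, D, F}: service 23 + fixed 12 = 35
{A, B, C, D, E, F}: service 18 + fixed 30 = 48
No other subset beats 33.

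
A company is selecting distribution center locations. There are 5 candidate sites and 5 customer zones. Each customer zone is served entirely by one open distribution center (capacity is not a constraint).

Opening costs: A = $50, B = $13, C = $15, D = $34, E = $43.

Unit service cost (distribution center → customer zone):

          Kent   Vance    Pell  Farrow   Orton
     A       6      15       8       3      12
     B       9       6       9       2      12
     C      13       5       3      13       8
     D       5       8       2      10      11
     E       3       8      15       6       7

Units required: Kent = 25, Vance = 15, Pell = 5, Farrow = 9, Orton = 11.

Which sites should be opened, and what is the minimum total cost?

Open B, C and E; minimum total cost 331.

For any fixed open set, each customer zone goes to its cheapest open site; total = fixed + service.
{B, C, E}: Kent→E 3·25=75, Vance→C 5·15=75, Pell→C 3·5=15, Farrow→B 2·9=18, Orton→E 7·11=77. Service 260; fixed 71; total 331.
{C, E}: Kent→E 3·25=75, Vance→C 5·15=75, Pell→C 3·5=15, Farrow→E 6·9=54, Orton→E 7·11=77. Service 296; fixed 58; total 354.
{B, C, D, E}: Kent→E 3·25=75, Vance→C 5·15=75, Pell→D 2·5=10, Farrow→B 2·9=18, Orton→E 7·11=77. Service 255; fixed 105; total 360.
{A, B, C, D, E}: Kent→E 3·25=75, Vance→C 5·15=75, Pell→D 2·5=10, Farrow→B 2·9=18, Orton→E 7·11=77. Service 255; fixed 155; total 410.
No other subset beats 331.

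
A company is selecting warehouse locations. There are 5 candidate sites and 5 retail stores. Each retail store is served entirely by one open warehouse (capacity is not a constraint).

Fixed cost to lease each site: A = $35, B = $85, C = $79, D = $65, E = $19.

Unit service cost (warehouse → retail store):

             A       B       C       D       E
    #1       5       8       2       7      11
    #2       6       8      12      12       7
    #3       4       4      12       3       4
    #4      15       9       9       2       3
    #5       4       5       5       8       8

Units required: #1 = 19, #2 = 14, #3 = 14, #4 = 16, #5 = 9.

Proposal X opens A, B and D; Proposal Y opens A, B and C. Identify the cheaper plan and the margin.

Proposal X: {A, B, D}: #1→A 5·19=95, #2→A 6·14=84, #3→D 3·14=42, #4→D 2·16=32, #5→A 4·9=36. Service 289; fixed 185; total 474.
Proposal Y: {A, B, C}: #1→C 2·19=38, #2→A 6·14=84, #3→A 4·14=56, #4→B 9·16=144, #5→A 4·9=36. Service 358; fixed 199; total 557.
Difference: |474 − 557| = 83.

Proposal X is cheaper by 83.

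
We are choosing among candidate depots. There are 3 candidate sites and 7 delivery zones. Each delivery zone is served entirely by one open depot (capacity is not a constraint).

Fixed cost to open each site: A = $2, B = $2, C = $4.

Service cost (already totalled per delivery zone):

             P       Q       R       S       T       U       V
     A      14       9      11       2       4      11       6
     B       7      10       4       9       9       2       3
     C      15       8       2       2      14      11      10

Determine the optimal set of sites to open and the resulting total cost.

For any fixed open set, each delivery zone goes to its cheapest open site; total = fixed + service.
{A, B}: P→B 7, Q→A 9, R→B 4, S→A 2, T→A 4, U→B 2, V→B 3. Service 31; fixed 4; total 35.
{A, B, C}: P→B 7, Q→C 8, R→C 2, S→A 2, T→A 4, U→B 2, V→B 3. Service 28; fixed 8; total 36.
{B, C}: P→B 7, Q→C 8, R→C 2, S→C 2, T→B 9, U→B 2, V→B 3. Service 33; fixed 6; total 39.
{A}: P→A 14, Q→A 9, R→A 11, S→A 2, T→A 4, U→A 11, V→A 6. Service 57; fixed 2; total 59.
(All 7 nonempty subsets were checked; A and B is lowest.)

Open A and B; minimum total cost 35.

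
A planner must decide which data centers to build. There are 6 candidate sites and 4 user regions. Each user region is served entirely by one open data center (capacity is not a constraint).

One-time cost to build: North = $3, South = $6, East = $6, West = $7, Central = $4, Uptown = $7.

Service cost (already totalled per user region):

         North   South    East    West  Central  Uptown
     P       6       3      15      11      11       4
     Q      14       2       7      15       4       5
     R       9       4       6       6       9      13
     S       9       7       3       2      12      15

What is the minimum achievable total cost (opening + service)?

Minimum total cost: 22

For any fixed open set, each user region goes to its cheapest open site; total = fixed + service.
{South}: P→South 3, Q→South 2, R→South 4, S→South 7. Service 16; fixed 6; total 22.
{South, East}: service 12 + fixed 12 = 24
{South, West}: service 11 + fixed 13 = 24
{North, South, East, West, Central, Uptown}: service 11 + fixed 33 = 44
No other subset beats 22.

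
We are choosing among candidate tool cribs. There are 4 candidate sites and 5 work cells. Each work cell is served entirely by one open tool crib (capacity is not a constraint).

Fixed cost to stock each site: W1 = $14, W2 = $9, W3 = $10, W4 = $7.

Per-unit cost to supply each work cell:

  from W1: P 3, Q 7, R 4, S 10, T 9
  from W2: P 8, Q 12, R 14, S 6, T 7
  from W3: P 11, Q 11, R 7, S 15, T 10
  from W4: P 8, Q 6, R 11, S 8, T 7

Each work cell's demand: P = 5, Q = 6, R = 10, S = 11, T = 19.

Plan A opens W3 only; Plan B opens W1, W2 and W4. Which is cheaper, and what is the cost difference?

Plan A: {W3}: P→W3 11·5=55, Q→W3 11·6=66, R→W3 7·10=70, S→W3 15·11=165, T→W3 10·19=190. Service 546; fixed 10; total 556.
Plan B: {W1, W2, W4}: P→W1 3·5=15, Q→W4 6·6=36, R→W1 4·10=40, S→W2 6·11=66, T→W2 7·19=133. Service 290; fixed 30; total 320.
Difference: |556 − 320| = 236.

Plan B is cheaper by 236.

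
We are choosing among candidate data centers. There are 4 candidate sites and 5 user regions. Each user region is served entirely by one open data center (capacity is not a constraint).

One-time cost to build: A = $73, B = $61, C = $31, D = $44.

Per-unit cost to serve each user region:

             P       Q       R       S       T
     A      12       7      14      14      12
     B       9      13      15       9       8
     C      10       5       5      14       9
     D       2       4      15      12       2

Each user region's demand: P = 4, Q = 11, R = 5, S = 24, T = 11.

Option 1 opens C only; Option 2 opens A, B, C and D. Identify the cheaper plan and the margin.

Option 2 is cheaper by 62.

Option 1: {C}: P→C 10·4=40, Q→C 5·11=55, R→C 5·5=25, S→C 14·24=336, T→C 9·11=99. Service 555; fixed 31; total 586.
Option 2: {A, B, C, D}: P→D 2·4=8, Q→D 4·11=44, R→C 5·5=25, S→B 9·24=216, T→D 2·11=22. Service 315; fixed 209; total 524.
Difference: |586 − 524| = 62.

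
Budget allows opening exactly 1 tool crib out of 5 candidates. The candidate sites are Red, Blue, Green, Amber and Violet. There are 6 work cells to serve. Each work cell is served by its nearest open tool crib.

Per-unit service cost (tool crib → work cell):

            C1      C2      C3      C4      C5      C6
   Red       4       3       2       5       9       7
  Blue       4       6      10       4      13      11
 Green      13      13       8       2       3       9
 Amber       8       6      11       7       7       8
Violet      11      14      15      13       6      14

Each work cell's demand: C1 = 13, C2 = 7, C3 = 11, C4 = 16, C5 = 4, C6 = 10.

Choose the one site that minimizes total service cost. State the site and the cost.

With exactly 1 open, each work cell uses its cheapest among the chosen.
{Red}: C1→Red 4·13=52, C2→Red 3·7=21, C3→Red 2·11=22, C4→Red 5·16=80, C5→Red 9·4=36, C6→Red 7·10=70. Service cost 281.
{Blue}: service cost 430
{Green}: service cost 482
Among all 5 size-1 choices, {Red} is lowest.

Choose Red only; total service cost 281.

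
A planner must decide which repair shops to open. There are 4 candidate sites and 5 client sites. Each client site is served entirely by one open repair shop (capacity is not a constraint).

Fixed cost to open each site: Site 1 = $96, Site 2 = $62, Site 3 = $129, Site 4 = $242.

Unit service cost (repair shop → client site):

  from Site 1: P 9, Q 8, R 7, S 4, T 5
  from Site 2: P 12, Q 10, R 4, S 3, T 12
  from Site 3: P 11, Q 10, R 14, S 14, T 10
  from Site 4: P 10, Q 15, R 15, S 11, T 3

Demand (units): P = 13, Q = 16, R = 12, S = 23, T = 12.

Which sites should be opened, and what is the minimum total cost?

For any fixed open set, each client site goes to its cheapest open site; total = fixed + service.
{Site 1}: P→Site 1 9·13=117, Q→Site 1 8·16=128, R→Site 1 7·12=84, S→Site 1 4·23=92, T→Site 1 5·12=60. Service 481; fixed 96; total 577.
{Site 1, Site 2}: P→Site 1 9·13=117, Q→Site 1 8·16=128, R→Site 2 4·12=48, S→Site 2 3·23=69, T→Site 1 5·12=60. Service 422; fixed 158; total 580.
{Site 2}: service 577 + fixed 62 = 639
{Site 1, Site 2, Site 3, Site 4}: service 398 + fixed 529 = 927
No other subset beats 577.

Open Site 1 only; minimum total cost 577.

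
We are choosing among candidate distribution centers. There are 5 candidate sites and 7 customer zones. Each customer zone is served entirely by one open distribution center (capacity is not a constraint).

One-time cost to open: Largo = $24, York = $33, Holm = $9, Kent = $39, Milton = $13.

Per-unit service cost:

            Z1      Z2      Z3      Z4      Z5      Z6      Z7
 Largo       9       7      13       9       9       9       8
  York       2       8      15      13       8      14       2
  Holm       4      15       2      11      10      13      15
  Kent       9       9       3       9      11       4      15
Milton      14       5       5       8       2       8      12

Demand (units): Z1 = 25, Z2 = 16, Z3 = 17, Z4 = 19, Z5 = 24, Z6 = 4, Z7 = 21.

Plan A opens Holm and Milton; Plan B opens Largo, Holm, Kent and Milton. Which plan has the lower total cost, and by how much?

Plan A: {Holm, Milton}: Z1→Holm 4·25=100, Z2→Milton 5·16=80, Z3→Holm 2·17=34, Z4→Milton 8·19=152, Z5→Milton 2·24=48, Z6→Milton 8·4=32, Z7→Milton 12·21=252. Service 698; fixed 22; total 720.
Plan B: {Largo, Holm, Kent, Milton}: Z1→Holm 4·25=100, Z2→Milton 5·16=80, Z3→Holm 2·17=34, Z4→Milton 8·19=152, Z5→Milton 2·24=48, Z6→Kent 4·4=16, Z7→Largo 8·21=168. Service 598; fixed 85; total 683.
Difference: |720 − 683| = 37.

Plan B is cheaper by 37.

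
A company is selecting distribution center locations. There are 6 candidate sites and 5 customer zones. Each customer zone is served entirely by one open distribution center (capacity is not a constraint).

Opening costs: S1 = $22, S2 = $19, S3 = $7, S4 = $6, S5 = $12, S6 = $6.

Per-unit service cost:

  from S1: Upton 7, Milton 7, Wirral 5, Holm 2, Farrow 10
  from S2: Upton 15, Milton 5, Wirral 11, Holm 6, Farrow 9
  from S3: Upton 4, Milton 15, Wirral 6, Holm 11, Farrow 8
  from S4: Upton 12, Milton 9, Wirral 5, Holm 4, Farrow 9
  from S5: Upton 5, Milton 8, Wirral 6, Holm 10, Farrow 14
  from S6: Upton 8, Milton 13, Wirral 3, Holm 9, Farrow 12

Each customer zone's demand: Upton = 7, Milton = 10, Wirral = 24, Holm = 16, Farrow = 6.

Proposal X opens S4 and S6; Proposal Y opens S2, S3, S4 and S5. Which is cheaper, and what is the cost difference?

Proposal X: {S4, S6}: Upton→S6 8·7=56, Milton→S4 9·10=90, Wirral→S6 3·24=72, Holm→S4 4·16=64, Farrow→S4 9·6=54. Service 336; fixed 12; total 348.
Proposal Y: {S2, S3, S4, S5}: Upton→S3 4·7=28, Milton→S2 5·10=50, Wirral→S4 5·24=120, Holm→S4 4·16=64, Farrow→S3 8·6=48. Service 310; fixed 44; total 354.
Difference: |348 − 354| = 6.

Proposal X is cheaper by 6.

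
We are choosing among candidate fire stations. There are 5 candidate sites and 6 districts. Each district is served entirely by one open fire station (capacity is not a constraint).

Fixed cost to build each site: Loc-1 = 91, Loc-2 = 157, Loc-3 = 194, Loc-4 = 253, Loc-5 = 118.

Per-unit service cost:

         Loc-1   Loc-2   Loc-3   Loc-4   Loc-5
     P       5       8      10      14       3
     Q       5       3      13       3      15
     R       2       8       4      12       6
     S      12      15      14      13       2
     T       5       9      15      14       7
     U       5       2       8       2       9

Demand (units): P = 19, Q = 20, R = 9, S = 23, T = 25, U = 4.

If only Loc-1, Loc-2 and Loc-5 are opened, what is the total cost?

Each district is assigned to its cheapest site among the open ones.
{Loc-1, Loc-2, Loc-5}: P→Loc-5 3·19=57, Q→Loc-2 3·20=60, R→Loc-1 2·9=18, S→Loc-5 2·23=46, T→Loc-1 5·25=125, U→Loc-2 2·4=8. Service 314; fixed 366; total 680.

Total cost: 680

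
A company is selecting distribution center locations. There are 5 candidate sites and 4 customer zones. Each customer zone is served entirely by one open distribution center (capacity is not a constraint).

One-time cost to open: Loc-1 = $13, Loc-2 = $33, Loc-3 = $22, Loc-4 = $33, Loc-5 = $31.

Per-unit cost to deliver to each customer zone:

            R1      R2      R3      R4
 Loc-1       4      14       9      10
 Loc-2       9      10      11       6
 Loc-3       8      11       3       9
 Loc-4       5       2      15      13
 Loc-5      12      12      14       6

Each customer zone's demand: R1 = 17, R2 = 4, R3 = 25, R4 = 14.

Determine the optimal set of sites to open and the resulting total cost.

For any fixed open set, each customer zone goes to its cheapest open site; total = fixed + service.
{Loc-1, Loc-3, Loc-4, Loc-5}: R1→Loc-1 4·17=68, R2→Loc-4 2·4=8, R3→Loc-3 3·25=75, R4→Loc-5 6·14=84. Service 235; fixed 99; total 334.
{Loc-1, Loc-2, Loc-3}: service 267 + fixed 68 = 335
{Loc-1, Loc-2, Loc-3, Loc-4}: service 235 + fixed 101 = 336
{Loc-1, Loc-2, Loc-3, Loc-4, Loc-5}: service 235 + fixed 132 = 367
No other subset beats 334.

Open Loc-1, Loc-3, Loc-4 and Loc-5; minimum total cost 334.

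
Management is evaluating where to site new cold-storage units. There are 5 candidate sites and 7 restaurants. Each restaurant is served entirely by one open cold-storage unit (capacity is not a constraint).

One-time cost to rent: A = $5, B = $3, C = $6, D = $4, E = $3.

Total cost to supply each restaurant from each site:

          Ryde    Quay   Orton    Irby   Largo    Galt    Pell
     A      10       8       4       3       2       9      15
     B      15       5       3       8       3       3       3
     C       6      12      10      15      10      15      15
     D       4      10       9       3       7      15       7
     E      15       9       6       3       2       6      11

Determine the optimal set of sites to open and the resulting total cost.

For any fixed open set, each restaurant goes to its cheapest open site; total = fixed + service.
{B, D}: Ryde→D 4, Quay→B 5, Orton→B 3, Irby→D 3, Largo→B 3, Galt→B 3, Pell→B 3. Service 24; fixed 7; total 31.
{B, D, E}: service 23 + fixed 10 = 33
{A, B, D}: service 23 + fixed 12 = 35
{A, B, C, D, E}: Ryde→D 4, Quay→B 5, Orton→B 3, Irby→A 3, Largo→A 2, Galt→B 3, Pell→B 3. Service 23; fixed 21; total 44.
No other subset beats 31.

Open B and D; minimum total cost 31.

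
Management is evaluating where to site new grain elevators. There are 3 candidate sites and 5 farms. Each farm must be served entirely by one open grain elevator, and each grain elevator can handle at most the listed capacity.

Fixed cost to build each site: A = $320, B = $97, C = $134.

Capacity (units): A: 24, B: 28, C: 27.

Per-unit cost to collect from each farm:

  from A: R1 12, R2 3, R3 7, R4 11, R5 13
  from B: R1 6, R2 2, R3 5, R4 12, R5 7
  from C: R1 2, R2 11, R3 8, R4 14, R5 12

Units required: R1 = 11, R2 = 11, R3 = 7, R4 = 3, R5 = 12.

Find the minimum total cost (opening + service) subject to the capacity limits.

Open {B, C}: R1→C 2·11=22, R2→B 2·11=22, R3→C 8·7=56, R4→B 12·3=36, R5→B 7·12=84.
Loads: B carries 26/28, C carries 18/27. Service 220; fixed 231; total 451.
Next best feasible plan costs 457.

Minimum total cost: 451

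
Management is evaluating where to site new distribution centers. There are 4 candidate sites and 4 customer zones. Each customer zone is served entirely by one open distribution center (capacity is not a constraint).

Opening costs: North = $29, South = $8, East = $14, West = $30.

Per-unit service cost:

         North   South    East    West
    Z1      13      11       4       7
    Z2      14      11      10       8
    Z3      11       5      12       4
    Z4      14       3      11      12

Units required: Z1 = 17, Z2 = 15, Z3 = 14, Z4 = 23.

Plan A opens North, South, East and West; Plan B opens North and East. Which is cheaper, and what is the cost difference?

Plan A: {North, South, East, West}: Z1→East 4·17=68, Z2→West 8·15=120, Z3→West 4·14=56, Z4→South 3·23=69. Service 313; fixed 81; total 394.
Plan B: {North, East}: Z1→East 4·17=68, Z2→East 10·15=150, Z3→North 11·14=154, Z4→East 11·23=253. Service 625; fixed 43; total 668.
Difference: |394 − 668| = 274.

Plan A is cheaper by 274.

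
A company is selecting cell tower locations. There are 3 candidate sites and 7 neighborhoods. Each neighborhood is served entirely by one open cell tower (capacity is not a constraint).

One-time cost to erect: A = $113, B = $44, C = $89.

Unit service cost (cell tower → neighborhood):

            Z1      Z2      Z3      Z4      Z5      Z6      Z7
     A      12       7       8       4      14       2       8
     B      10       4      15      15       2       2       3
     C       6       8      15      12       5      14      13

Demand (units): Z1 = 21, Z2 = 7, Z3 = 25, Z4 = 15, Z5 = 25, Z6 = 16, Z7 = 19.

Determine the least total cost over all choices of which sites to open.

Minimum total cost: 794

For any fixed open set, each neighborhood goes to its cheapest open site; total = fixed + service.
{A, B}: Z1→B 10·21=210, Z2→B 4·7=28, Z3→A 8·25=200, Z4→A 4·15=60, Z5→B 2·25=50, Z6→A 2·16=32, Z7→B 3·19=57. Service 637; fixed 157; total 794.
{A, B, C}: service 553 + fixed 246 = 799
{A, C}: service 744 + fixed 202 = 946
{B}: Z1→B 10·21=210, Z2→B 4·7=28, Z3→B 15·25=375, Z4→B 15·15=225, Z5→B 2·25=50, Z6→B 2·16=32, Z7→B 3·19=57. Service 977; fixed 44; total 1021.
No other subset beats 794.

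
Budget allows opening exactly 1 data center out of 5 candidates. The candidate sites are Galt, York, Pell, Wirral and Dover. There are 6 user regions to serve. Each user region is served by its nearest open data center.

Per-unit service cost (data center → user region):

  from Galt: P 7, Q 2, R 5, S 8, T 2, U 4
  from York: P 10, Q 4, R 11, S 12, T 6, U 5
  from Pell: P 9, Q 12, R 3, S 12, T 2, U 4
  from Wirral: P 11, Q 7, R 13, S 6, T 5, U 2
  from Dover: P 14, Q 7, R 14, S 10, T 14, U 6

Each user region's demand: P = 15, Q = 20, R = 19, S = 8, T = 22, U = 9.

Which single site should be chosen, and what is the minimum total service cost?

With exactly 1 open, each user region uses its cheapest among the chosen.
{Galt}: P→Galt 7·15=105, Q→Galt 2·20=40, R→Galt 5·19=95, S→Galt 8·8=64, T→Galt 2·22=44, U→Galt 4·9=36. Service cost 384.
{Pell}: service cost 608
{York}: service cost 712
Among all 5 size-1 choices, {Galt} is lowest.

Choose Galt only; total service cost 384.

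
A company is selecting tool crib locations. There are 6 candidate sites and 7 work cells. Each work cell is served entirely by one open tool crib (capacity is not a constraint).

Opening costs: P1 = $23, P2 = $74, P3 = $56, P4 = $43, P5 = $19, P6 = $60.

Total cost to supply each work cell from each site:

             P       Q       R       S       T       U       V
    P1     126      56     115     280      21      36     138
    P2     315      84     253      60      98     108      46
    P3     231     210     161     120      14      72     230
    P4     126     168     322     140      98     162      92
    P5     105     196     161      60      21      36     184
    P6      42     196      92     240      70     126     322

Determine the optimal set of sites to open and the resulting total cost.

For any fixed open set, each work cell goes to its cheapest open site; total = fixed + service.
{P1, P2, P6}: P→P6 42, Q→P1 56, R→P6 92, S→P2 60, T→P1 21, U→P1 36, V→P2 46. Service 353; fixed 157; total 510.
{P1, P2, P5, P6}: service 353 + fixed 176 = 529
{P2, P5, P6}: service 381 + fixed 153 = 534
{P1, P2, P3, P4, P5, P6}: service 346 + fixed 275 = 621
No other subset beats 510.

Open P1, P2 and P6; minimum total cost 510.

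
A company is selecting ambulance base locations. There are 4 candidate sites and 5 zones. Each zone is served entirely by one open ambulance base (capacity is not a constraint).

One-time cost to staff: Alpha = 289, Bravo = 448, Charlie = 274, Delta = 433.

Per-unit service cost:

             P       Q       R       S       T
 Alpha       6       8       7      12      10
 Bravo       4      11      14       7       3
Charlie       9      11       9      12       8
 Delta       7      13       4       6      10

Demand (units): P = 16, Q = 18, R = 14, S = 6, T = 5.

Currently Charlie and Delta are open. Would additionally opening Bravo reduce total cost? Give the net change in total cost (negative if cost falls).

No — net change +375 (cost rises by 375).

Current service cost with {Charlie, Delta}: 442.
Adding Bravo: each zone re-picks its cheapest; new service cost 369, saving 73.
Extra fixed cost: 448. Net change = 448 − 73 = 375.
(Totals: 1149 → 1524.)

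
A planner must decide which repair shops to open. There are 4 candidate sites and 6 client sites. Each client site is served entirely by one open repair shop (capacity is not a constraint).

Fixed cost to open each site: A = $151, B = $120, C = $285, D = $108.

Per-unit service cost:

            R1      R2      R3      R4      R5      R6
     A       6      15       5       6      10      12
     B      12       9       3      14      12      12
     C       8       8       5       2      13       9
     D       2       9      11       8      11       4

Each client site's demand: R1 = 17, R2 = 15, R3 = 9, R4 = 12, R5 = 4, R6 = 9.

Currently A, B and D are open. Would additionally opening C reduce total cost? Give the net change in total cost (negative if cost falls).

No — net change +222 (cost rises by 222).

Current service cost with {A, B, D}: 344.
Adding C: each client site re-picks its cheapest; new service cost 281, saving 63.
Extra fixed cost: 285. Net change = 285 − 63 = 222.
(Totals: 723 → 945.)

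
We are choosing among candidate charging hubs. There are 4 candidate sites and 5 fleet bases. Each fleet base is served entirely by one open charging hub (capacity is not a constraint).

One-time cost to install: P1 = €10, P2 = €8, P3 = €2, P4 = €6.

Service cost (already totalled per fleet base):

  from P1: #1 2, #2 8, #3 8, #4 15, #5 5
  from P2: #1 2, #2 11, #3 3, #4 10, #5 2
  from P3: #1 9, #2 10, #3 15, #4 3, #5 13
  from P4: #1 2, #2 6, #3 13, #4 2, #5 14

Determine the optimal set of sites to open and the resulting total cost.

For any fixed open set, each fleet base goes to its cheapest open site; total = fixed + service.
{P2, P4}: #1→P2 2, #2→P4 6, #3→P2 3, #4→P4 2, #5→P2 2. Service 15; fixed 14; total 29.
{P2, P3}: service 20 + fixed 10 = 30
{P2, P3, P4}: service 15 + fixed 16 = 31
{P1, P2, P3, P4}: service 15 + fixed 26 = 41
No other subset beats 29.

Open P2 and P4; minimum total cost 29.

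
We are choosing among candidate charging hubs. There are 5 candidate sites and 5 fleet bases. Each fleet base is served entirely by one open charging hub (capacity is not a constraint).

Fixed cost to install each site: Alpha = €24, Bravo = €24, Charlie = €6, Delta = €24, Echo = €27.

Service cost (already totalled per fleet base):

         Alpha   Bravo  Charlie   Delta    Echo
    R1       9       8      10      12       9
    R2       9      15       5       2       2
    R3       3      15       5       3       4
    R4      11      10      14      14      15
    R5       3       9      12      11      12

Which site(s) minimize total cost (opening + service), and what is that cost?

For any fixed open set, each fleet base goes to its cheapest open site; total = fixed + service.
{Charlie}: R1→Charlie 10, R2→Charlie 5, R3→Charlie 5, R4→Charlie 14, R5→Charlie 12. Service 46; fixed 6; total 52.
{Alpha}: R1→Alpha 9, R2→Alpha 9, R3→Alpha 3, R4→Alpha 11, R5→Alpha 3. Service 35; fixed 24; total 59.
{Alpha, Charlie}: service 31 + fixed 30 = 61
{Alpha, Bravo, Charlie, Delta, Echo}: R1→Bravo 8, R2→Delta 2, R3→Alpha 3, R4→Bravo 10, R5→Alpha 3. Service 26; fixed 105; total 131.
No other subset beats 52.

Open Charlie only; minimum total cost 52.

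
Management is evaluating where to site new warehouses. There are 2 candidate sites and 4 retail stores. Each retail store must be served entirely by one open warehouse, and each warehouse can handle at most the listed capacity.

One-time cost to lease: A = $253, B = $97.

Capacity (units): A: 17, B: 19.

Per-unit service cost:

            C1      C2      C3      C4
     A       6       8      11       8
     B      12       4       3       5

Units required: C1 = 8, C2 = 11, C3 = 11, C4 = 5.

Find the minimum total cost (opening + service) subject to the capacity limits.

Open {A, B}: C1→B 12·8=96, C2→A 8·11=88, C3→B 3·11=33, C4→A 8·5=40.
Loads: A carries 16/17, B carries 19/19. Service 257; fixed 350; total 607.
Next best feasible plan costs 651.

Minimum total cost: 607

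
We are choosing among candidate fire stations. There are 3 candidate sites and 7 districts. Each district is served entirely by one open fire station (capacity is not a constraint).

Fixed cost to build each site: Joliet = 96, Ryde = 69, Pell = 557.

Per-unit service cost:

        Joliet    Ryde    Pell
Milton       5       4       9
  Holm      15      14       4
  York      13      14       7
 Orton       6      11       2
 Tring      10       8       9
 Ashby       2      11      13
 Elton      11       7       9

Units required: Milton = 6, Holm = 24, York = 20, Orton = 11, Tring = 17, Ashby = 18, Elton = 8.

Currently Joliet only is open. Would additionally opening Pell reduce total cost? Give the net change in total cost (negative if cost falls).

Current service cost with {Joliet}: 1010.
Adding Pell: each district re-picks its cheapest; new service cost 549, saving 461.
Extra fixed cost: 557. Net change = 557 − 461 = 96.
(Totals: 1106 → 1202.)

No — net change +96 (cost rises by 96).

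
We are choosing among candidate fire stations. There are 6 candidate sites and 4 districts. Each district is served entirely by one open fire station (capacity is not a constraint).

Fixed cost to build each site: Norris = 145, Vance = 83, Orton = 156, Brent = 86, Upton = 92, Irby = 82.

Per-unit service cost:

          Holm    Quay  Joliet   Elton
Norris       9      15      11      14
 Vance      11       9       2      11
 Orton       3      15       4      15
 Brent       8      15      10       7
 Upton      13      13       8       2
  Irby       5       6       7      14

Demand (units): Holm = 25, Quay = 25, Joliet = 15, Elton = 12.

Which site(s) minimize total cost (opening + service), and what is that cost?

Open Upton and Irby; minimum total cost 578.

For any fixed open set, each district goes to its cheapest open site; total = fixed + service.
{Upton, Irby}: Holm→Irby 5·25=125, Quay→Irby 6·25=150, Joliet→Irby 7·15=105, Elton→Upton 2·12=24. Service 404; fixed 174; total 578.
{Vance, Upton, Irby}: service 329 + fixed 257 = 586
{Vance, Irby}: Holm→Irby 5·25=125, Quay→Irby 6·25=150, Joliet→Vance 2·15=30, Elton→Vance 11·12=132. Service 437; fixed 165; total 602.
{Norris, Vance, Orton, Brent, Upton, Irby}: Holm→Orton 3·25=75, Quay→Irby 6·25=150, Joliet→Vance 2·15=30, Elton→Upton 2·12=24. Service 279; fixed 644; total 923.
No other subset beats 578.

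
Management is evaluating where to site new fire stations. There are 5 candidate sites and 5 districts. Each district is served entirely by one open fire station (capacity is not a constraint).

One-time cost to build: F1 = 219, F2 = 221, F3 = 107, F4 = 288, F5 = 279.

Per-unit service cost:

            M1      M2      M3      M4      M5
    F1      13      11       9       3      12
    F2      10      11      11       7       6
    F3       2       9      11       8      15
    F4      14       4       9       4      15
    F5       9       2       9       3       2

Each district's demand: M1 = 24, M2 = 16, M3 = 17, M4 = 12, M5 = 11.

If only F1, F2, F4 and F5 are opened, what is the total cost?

Each district is assigned to its cheapest site among the open ones.
{F1, F2, F4, F5}: M1→F5 9·24=216, M2→F5 2·16=32, M3→F1 9·17=153, M4→F1 3·12=36, M5→F5 2·11=22. Service 459; fixed 1007; total 1466.

Total cost: 1466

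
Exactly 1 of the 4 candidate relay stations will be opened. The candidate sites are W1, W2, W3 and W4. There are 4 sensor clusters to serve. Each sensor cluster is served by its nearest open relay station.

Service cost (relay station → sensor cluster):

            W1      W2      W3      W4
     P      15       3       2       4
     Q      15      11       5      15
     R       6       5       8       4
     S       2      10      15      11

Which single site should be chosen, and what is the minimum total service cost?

With exactly 1 open, each sensor cluster uses its cheapest among the chosen.
{W2}: P→W2 3, Q→W2 11, R→W2 5, S→W2 10. Service cost 29.
{W3}: service cost 30
{W4}: service cost 34
Among all 4 size-1 choices, {W2} is lowest.

Choose W2 only; total service cost 29.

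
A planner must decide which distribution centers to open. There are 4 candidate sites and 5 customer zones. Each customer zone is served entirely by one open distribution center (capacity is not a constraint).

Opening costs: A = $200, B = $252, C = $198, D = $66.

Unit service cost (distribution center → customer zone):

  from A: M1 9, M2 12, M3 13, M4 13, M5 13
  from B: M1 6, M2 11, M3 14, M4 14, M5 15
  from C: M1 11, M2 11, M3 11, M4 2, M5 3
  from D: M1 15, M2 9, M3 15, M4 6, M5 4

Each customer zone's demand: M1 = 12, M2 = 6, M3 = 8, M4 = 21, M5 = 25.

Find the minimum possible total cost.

For any fixed open set, each customer zone goes to its cheapest open site; total = fixed + service.
{C}: M1→C 11·12=132, M2→C 11·6=66, M3→C 11·8=88, M4→C 2·21=42, M5→C 3·25=75. Service 403; fixed 198; total 601.
{D}: service 580 + fixed 66 = 646
{C, D}: M1→C 11·12=132, M2→D 9·6=54, M3→C 11·8=88, M4→C 2·21=42, M5→C 3·25=75. Service 391; fixed 264; total 655.
{A, B, C, D}: service 331 + fixed 716 = 1047
(All 15 nonempty subsets were checked; C only is lowest.)

Minimum total cost: 601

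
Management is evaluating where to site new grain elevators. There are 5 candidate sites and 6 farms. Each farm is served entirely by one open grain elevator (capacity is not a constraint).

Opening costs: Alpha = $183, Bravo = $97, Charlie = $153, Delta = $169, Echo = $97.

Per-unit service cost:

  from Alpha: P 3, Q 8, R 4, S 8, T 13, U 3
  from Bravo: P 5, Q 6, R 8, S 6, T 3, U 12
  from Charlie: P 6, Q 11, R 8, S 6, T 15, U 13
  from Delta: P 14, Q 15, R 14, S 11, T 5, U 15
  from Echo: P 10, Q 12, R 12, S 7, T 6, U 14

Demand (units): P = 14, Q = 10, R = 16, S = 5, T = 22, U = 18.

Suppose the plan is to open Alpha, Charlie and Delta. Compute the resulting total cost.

Each farm is assigned to its cheapest site among the open ones.
{Alpha, Charlie, Delta}: P→Alpha 3·14=42, Q→Alpha 8·10=80, R→Alpha 4·16=64, S→Charlie 6·5=30, T→Delta 5·22=110, U→Alpha 3·18=54. Service 380; fixed 505; total 885.

Total cost: 885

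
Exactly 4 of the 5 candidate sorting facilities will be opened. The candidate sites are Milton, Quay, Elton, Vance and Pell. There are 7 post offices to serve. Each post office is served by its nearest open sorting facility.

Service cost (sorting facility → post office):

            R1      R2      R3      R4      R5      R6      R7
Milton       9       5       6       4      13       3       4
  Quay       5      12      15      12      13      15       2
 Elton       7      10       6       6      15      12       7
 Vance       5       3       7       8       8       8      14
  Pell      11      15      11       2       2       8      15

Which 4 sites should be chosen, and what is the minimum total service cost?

Choose Milton, Quay, Vance and Pell; total service cost 23.

With exactly 4 open, each post office uses its cheapest among the chosen.
{Milton, Quay, Vance, Pell}: R1→Quay 5, R2→Vance 3, R3→Milton 6, R4→Pell 2, R5→Pell 2, R6→Milton 3, R7→Quay 2. Service cost 23.
{Milton, Quay, Elton, Pell}: service cost 25
{Milton, Elton, Vance, Pell}: service cost 25
Among all 5 size-4 choices, {Milton, Quay, Vance, Pell} is lowest.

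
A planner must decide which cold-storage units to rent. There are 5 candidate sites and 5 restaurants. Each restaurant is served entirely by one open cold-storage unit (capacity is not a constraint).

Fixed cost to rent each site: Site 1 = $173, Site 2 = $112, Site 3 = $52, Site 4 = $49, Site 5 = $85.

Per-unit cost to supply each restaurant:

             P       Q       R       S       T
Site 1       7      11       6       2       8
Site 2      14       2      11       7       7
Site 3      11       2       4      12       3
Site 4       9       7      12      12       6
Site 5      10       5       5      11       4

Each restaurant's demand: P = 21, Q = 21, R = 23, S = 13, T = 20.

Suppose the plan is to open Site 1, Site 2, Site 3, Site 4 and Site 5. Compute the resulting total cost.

Each restaurant is assigned to its cheapest site among the open ones.
{Site 1, Site 2, Site 3, Site 4, Site 5}: P→Site 1 7·21=147, Q→Site 2 2·21=42, R→Site 3 4·23=92, S→Site 1 2·13=26, T→Site 3 3·20=60. Service 367; fixed 471; total 838.

Total cost: 838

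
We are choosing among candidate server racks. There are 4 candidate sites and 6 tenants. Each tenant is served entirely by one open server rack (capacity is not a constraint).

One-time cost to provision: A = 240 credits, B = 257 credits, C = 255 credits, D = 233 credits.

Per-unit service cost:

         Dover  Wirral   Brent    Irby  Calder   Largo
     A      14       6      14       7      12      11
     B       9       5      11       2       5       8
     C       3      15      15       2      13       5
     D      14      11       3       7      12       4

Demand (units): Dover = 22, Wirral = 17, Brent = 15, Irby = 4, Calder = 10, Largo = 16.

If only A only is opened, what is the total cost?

Each tenant is assigned to its cheapest site among the open ones.
{A}: Dover→A 14·22=308, Wirral→A 6·17=102, Brent→A 14·15=210, Irby→A 7·4=28, Calder→A 12·10=120, Largo→A 11·16=176. Service 944; fixed 240; total 1184.

Total cost: 1184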